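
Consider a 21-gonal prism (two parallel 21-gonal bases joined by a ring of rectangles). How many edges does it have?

A prism on an n-gon has two n-gon bases and n rectangular sides: V = 2·21 = 42, E = 3·21 = 63, F = 21 + 2 = 23.
Check: V − E + F = 42 − 63 + 23 = 2.

63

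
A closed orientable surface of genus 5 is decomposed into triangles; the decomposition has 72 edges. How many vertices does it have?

16

χ = 2 − 2·5 = -8, and every face is a triangle so 3F = 2E.
F = 2E/3 = 48. Then V = -8 + E − F = -8 + 72 − 48 = 16.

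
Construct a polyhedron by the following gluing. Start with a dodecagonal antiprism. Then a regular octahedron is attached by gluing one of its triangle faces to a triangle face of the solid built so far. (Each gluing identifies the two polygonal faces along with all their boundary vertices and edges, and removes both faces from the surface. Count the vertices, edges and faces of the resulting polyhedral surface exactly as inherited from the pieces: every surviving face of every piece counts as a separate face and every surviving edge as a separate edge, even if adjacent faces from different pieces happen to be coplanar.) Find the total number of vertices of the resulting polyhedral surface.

27

A dodecagonal antiprism: V=24, E=48, F=26.
Attach a regular octahedron (V=6, E=12, F=8) along a 3-gon: merge 3 vertices and 3 edges, delete both glued faces → V=27, E=57, F=32.
Check: V − E + F = 27 − 57 + 32 = 2.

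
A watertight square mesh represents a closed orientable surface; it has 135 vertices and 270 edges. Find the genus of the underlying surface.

1

Every face is a square and each edge borders two faces, so 4F = 2·270, giving F = 135.
χ = V − E + F = 135 − 270 + 135 = 0.
For a closed orientable surface χ = 2 − 2g, so g = (2 − (0))/2 = 1.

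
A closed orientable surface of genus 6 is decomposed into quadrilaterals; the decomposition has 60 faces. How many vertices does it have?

χ = 2 − 2·6 = -10, and every face is a square so 4F = 2E.
E = 4·60/2 = 120. Then V = -10 + E − F = -10 + 120 − 60 = 50.

50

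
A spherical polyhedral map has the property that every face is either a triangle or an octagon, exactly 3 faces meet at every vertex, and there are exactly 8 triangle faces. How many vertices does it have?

24

Let x be the number of octagons; then F = 8 + x.
Edge–face incidences: 2E = 3·8 + 8·x = 24 + 8x.
Every vertex has degree 3, so 3V = 2E.
Euler: V − E + F = 2 ⇒ (2E)/3 − E + (8 + x) = 2.
Multiply by 6: 2·(2E) − 3·(2E) + 6·(8 + x) = 12, i.e. 48 + 6x − (24 + 8x) = 12.
Collecting terms: −2x + 24 = 12, so −2x = −12, so x = 6.
Then 2E = 24 + 8·6 = 72, so E = 36, V = 2E/3 = 24, F = 8 + 6 = 14.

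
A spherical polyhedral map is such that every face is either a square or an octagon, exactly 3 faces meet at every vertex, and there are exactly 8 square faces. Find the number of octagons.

Let x be the number of octagons; then F = 8 + x.
Edge–face incidences: 2E = 4·8 + 8·x = 32 + 8x.
Every vertex has degree 3, so 3V = 2E.
Euler: V − E + F = 2 ⇒ (2E)/3 − E + (8 + x) = 2.
Multiply by 6: 2·(2E) − 3·(2E) + 6·(8 + x) = 12, i.e. 48 + 6x − (32 + 8x) = 12.
Collecting terms: −2x + 16 = 12, so −2x = −4, so x = 2.
Then 2E = 32 + 8·2 = 48, so E = 24, V = 2E/3 = 16, F = 8 + 2 = 10.

2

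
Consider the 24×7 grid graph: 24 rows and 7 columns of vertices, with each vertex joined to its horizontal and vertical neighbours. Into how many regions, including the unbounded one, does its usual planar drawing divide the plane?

139

The grid has V = 24·7 = 168 vertices and E = 24·6 + 7·23 = 305 edges.
F = 2 − V + E = 2 − 168 + 305 = 139.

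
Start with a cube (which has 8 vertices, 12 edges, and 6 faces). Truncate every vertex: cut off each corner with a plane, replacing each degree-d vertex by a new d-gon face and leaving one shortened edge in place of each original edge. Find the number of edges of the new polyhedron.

Truncation replaces each original edge-end by a new vertex, so V′ = 2E = 24.
Each original edge survives, and each old vertex of degree d contributes d new edges; summing degrees gives Σd = 2E, so E′ = E + 2E = 3E = 36.
Each original face survives and each original vertex becomes one new face: F′ = F + V = 14.

36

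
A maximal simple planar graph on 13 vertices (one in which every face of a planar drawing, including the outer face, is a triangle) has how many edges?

33

In a plane triangulation 3F = 2E and V − E + F = 2, so E = 3V − 6 = 3·13 − 6 = 33.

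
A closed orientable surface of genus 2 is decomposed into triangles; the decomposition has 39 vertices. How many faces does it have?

χ = 2 − 2·2 = -2, and every face is a triangle so 3F = 2E.
V − E + F = -2 with E = 3F/2 gives 39 − (3/2 − 1)·F = -2, so F = 82 and E = 123.

82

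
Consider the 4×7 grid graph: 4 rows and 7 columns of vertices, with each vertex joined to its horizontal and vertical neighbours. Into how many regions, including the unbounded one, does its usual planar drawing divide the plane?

19

The grid has V = 4·7 = 28 vertices and E = 4·6 + 7·3 = 45 edges.
F = 2 − V + E = 2 − 28 + 45 = 19.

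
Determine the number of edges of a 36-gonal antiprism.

144

An antiprism on an n-gon has two n-gon caps and 2n triangles: V = 2·36 = 72, E = 4·36 = 144, F = 2·36 + 2 = 74.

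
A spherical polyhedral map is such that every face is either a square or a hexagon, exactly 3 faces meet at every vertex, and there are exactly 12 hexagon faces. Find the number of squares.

Let x be the number of squares; then F = 12 + x.
Edge–face incidences: 2E = 6·12 + 4·x = 72 + 4x.
Every vertex has degree 3, so 3V = 2E.
Euler: V − E + F = 2 ⇒ (2E)/3 − E + (12 + x) = 2.
Multiply by 6: 2·(2E) − 3·(2E) + 6·(12 + x) = 12, i.e. 72 + 6x − (72 + 4x) = 12.
Collecting terms: 2x = 12, so x = 6.
Then 2E = 72 + 4·6 = 96, so E = 48, V = 2E/3 = 32, F = 12 + 6 = 18.

6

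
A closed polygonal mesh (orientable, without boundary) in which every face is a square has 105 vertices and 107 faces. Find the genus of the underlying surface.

Every face is a square, so 2E = 4·107 = 428, giving E = 214.
χ = V − E + F = 105 − 214 + 107 = -2.
For a closed orientable surface χ = 2 − 2g, so g = (2 − (-2))/2 = 2.

2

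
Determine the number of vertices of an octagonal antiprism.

An antiprism on an n-gon has two n-gon caps and 2n triangles: V = 2·8 = 16, E = 4·8 = 32, F = 2·8 + 2 = 18.

16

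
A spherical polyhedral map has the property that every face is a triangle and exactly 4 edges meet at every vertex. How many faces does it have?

Each face has 3 edges and each edge borders two faces, so 2E = 3F.
Each vertex has degree 4, so 4V = 2E and hence V = 3F/4.
Euler: V − E + F = 2 ⇒ (3F/4) − (3F/2) + F = 2.
Multiply by 8: (6 − 12 + 8)F = 16, i.e. 2F = 16.
So F = 8, E = 3·8/2 = 12, V = 3·8/4 = 6.

8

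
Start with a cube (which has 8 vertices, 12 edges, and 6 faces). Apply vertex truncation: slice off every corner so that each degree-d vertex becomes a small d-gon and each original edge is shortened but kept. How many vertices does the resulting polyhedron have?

Truncation replaces each original edge-end by a new vertex, so V′ = 2E = 24.
Each original edge survives, and each old vertex of degree d contributes d new edges; summing degrees gives Σd = 2E, so E′ = E + 2E = 3E = 36.
Each original face survives and each original vertex becomes one new face: F′ = F + V = 14.

24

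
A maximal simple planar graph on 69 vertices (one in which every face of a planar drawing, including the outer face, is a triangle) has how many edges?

In a plane triangulation 3F = 2E and V − E + F = 2, so E = 3V − 6 = 3·69 − 6 = 201.

201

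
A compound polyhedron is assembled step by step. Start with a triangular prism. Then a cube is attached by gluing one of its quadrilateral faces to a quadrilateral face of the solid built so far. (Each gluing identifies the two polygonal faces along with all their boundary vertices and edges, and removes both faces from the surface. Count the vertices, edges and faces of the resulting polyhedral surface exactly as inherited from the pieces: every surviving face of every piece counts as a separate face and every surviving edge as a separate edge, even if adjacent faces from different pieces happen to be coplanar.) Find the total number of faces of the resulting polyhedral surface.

A triangular prism: V=6, E=9, F=5.
Attach a cube (V=8, E=12, F=6) along a 4-gon: merge 4 vertices and 4 edges, delete both glued faces → V=10, E=17, F=9.
Check: V − E + F = 10 − 17 + 9 = 2.

9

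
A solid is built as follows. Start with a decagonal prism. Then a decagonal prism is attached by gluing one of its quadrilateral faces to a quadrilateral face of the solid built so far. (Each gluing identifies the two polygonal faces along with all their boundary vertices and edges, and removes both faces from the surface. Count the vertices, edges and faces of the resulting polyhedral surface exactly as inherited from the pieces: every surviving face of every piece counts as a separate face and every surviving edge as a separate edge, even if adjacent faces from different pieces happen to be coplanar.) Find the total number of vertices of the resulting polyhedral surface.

A decagonal prism: V=20, E=30, F=12.
Attach a decagonal prism (V=20, E=30, F=12) along a 4-gon: merge 4 vertices and 4 edges, delete both glued faces → V=36, E=56, F=22.
Check: V − E + F = 36 − 56 + 22 = 2.

36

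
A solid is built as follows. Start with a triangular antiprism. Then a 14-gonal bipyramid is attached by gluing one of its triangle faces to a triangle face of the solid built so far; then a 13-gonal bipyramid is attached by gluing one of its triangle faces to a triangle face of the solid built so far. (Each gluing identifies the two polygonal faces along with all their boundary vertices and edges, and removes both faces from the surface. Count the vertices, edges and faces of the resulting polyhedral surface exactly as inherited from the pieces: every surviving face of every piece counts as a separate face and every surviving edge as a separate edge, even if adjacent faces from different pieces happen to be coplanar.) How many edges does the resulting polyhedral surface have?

87

A triangular antiprism: V=6, E=12, F=8.
Attach a 14-gonal bipyramid (V=16, E=42, F=28) along a 3-gon: merge 3 vertices and 3 edges, delete both glued faces → V=19, E=51, F=34.
Attach a 13-gonal bipyramid (V=15, E=39, F=26) along a 3-gon: merge 3 vertices and 3 edges, delete both glued faces → V=31, E=87, F=58.
Check: V − E + F = 31 − 87 + 58 = 2.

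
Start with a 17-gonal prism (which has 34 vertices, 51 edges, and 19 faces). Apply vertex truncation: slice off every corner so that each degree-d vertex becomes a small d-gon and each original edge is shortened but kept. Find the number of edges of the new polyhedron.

Truncation replaces each original edge-end by a new vertex, so V′ = 2E = 102.
Each original edge survives, and each old vertex of degree d contributes d new edges; summing degrees gives Σd = 2E, so E′ = E + 2E = 3E = 153.
Each original face survives and each original vertex becomes one new face: F′ = F + V = 53.

153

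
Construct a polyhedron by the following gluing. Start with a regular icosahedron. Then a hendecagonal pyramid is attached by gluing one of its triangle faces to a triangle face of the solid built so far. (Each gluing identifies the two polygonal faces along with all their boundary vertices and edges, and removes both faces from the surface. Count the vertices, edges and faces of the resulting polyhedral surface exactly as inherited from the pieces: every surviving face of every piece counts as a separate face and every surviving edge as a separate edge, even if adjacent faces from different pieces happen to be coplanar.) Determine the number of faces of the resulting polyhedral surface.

30

A regular icosahedron: V=12, E=30, F=20.
Attach a hendecagonal pyramid (V=12, E=22, F=12) along a 3-gon: merge 3 vertices and 3 edges, delete both glued faces → V=21, E=49, F=30.
Check: V − E + F = 21 − 49 + 30 = 2.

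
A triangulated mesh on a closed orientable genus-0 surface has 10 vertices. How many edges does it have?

χ = 2 − 2·0 = 2, and every face is a triangle so 3F = 2E.
V − E + F = 2 with E = 3F/2 gives 10 − (3/2 − 1)·F = 2, so F = 16 and E = 24.

24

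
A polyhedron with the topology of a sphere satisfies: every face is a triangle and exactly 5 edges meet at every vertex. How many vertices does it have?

12

Each face has 3 edges and each edge borders two faces, so 2E = 3F.
Each vertex has degree 5, so 5V = 2E and hence V = 3F/5.
Euler: V − E + F = 2 ⇒ (3F/5) − (3F/2) + F = 2.
Multiply by 10: (6 − 15 + 10)F = 20, i.e. 1F = 20.
So F = 20, E = 3·20/2 = 30, V = 3·20/5 = 12.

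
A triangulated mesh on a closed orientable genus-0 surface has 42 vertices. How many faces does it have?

80

χ = 2 − 2·0 = 2, and every face is a triangle so 3F = 2E.
V − E + F = 2 with E = 3F/2 gives 42 − (3/2 − 1)·F = 2, so F = 80 and E = 120.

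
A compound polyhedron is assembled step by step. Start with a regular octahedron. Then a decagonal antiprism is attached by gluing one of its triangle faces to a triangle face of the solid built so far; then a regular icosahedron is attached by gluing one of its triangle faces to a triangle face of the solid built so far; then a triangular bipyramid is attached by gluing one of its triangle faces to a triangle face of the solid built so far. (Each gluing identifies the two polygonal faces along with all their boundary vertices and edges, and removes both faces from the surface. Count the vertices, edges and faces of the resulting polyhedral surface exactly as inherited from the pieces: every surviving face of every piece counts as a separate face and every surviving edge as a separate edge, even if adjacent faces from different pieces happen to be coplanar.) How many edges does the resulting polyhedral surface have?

82

A regular octahedron: V=6, E=12, F=8.
Attach a decagonal antiprism (V=20, E=40, F=22) along a 3-gon: merge 3 vertices and 3 edges, delete both glued faces → V=23, E=49, F=28.
Attach a regular icosahedron (V=12, E=30, F=20) along a 3-gon: merge 3 vertices and 3 edges, delete both glued faces → V=32, E=76, F=46.
Attach a triangular bipyramid (V=5, E=9, F=6) along a 3-gon: merge 3 vertices and 3 edges, delete both glued faces → V=34, E=82, F=50.
Check: V − E + F = 34 − 82 + 50 = 2.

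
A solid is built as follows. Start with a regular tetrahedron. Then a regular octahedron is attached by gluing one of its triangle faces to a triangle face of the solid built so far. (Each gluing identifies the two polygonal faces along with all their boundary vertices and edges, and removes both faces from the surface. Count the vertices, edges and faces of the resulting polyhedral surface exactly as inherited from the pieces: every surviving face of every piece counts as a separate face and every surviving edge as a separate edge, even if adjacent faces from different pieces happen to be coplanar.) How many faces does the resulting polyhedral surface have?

A regular tetrahedron: V=4, E=6, F=4.
Attach a regular octahedron (V=6, E=12, F=8) along a 3-gon: merge 3 vertices and 3 edges, delete both glued faces → V=7, E=15, F=10.
Check: V − E + F = 7 − 15 + 10 = 2.

10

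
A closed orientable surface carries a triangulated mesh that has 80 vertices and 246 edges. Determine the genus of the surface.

2

Every face is a triangle and each edge borders two faces, so 3F = 2·246, giving F = 164.
χ = V − E + F = 80 − 246 + 164 = -2.
For a closed orientable surface χ = 2 − 2g, so g = (2 − (-2))/2 = 2.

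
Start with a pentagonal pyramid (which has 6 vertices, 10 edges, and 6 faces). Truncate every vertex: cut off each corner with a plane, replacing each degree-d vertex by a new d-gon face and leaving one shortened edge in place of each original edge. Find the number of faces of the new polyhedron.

Truncation replaces each original edge-end by a new vertex, so V′ = 2E = 20.
Each original edge survives, and each old vertex of degree d contributes d new edges; summing degrees gives Σd = 2E, so E′ = E + 2E = 3E = 30.
Each original face survives and each original vertex becomes one new face: F′ = F + V = 12.

12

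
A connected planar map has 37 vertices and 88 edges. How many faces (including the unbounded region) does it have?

Euler's formula for a connected plane graph: V − E + F = 2, so F = 2 − 37 + 88 = 53.

53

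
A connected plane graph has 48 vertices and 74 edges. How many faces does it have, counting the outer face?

28

Euler's formula for a connected plane graph: V − E + F = 2, so F = 2 − 48 + 74 = 28.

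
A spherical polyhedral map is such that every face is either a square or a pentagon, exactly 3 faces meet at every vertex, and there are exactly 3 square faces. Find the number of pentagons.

6

Let x be the number of pentagons; then F = 3 + x.
Edge–face incidences: 2E = 4·3 + 5·x = 12 + 5x.
Every vertex has degree 3, so 3V = 2E.
Euler: V − E + F = 2 ⇒ (2E)/3 − E + (3 + x) = 2.
Multiply by 6: 2·(2E) − 3·(2E) + 6·(3 + x) = 12, i.e. 18 + 6x − (12 + 5x) = 12.
Collecting terms: x + 6 = 12, so x = 6.
Then 2E = 12 + 5·6 = 42, so E = 21, V = 2E/3 = 14, F = 3 + 6 = 9.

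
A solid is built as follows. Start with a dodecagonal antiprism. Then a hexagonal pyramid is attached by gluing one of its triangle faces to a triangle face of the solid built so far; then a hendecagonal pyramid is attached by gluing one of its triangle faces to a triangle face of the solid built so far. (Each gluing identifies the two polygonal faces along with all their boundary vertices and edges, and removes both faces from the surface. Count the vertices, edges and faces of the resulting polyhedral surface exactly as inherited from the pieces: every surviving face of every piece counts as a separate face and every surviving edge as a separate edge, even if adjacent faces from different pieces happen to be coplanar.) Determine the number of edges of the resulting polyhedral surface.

A dodecagonal antiprism: V=24, E=48, F=26.
Attach a hexagonal pyramid (V=7, E=12, F=7) along a 3-gon: merge 3 vertices and 3 edges, delete both glued faces → V=28, E=57, F=31.
Attach a hendecagonal pyramid (V=12, E=22, F=12) along a 3-gon: merge 3 vertices and 3 edges, delete both glued faces → V=37, E=76, F=41.
Check: V − E + F = 37 − 76 + 41 = 2.

76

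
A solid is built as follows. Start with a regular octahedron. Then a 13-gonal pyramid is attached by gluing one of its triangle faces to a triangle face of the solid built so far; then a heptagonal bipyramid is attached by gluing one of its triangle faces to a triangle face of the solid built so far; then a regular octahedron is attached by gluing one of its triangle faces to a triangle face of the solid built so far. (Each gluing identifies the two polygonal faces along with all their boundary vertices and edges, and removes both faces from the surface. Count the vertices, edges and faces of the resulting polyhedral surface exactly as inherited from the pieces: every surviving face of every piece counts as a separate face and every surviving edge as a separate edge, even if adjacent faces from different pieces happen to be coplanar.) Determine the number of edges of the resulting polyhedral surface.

62

A regular octahedron: V=6, E=12, F=8.
Attach a 13-gonal pyramid (V=14, E=26, F=14) along a 3-gon: merge 3 vertices and 3 edges, delete both glued faces → V=17, E=35, F=20.
Attach a heptagonal bipyramid (V=9, E=21, F=14) along a 3-gon: merge 3 vertices and 3 edges, delete both glued faces → V=23, E=53, F=32.
Attach a regular octahedron (V=6, E=12, F=8) along a 3-gon: merge 3 vertices and 3 edges, delete both glued faces → V=26, E=62, F=38.
Check: V − E + F = 26 − 62 + 38 = 2.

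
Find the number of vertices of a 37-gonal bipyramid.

A bipyramid over an n-gon has 2n triangular faces and n + 2 vertices: V = 37 + 2 = 39, E = 3·37 = 111, F = 2·37 = 74.

39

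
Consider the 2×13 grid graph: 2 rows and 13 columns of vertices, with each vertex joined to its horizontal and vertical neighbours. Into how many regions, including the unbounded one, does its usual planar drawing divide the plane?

The grid has V = 2·13 = 26 vertices and E = 2·12 + 13·1 = 37 edges.
F = 2 − V + E = 2 − 26 + 37 = 13.

13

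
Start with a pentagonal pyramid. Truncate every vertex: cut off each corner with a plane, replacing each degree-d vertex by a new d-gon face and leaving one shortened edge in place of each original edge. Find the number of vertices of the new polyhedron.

The base solid has V = 6, E = 10, F = 6.
Truncation replaces each original edge-end by a new vertex, so V′ = 2E = 20.
Each original edge survives, and each old vertex of degree d contributes d new edges; summing degrees gives Σd = 2E, so E′ = E + 2E = 3E = 30.
Each original face survives and each original vertex becomes one new face: F′ = F + V = 12.

20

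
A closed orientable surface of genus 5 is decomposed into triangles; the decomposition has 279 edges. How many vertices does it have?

χ = 2 − 2·5 = -8, and every face is a triangle so 3F = 2E.
F = 2E/3 = 186. Then V = -8 + E − F = -8 + 279 − 186 = 85.

85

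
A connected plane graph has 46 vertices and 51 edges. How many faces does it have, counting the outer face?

Euler's formula for a connected plane graph: V − E + F = 2, so F = 2 − 46 + 51 = 7.

7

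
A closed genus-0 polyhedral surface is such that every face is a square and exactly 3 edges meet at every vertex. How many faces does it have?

Each face has 4 edges and each edge borders two faces, so 2E = 4F.
Each vertex has degree 3, so 3V = 2E and hence V = 4F/3.
Euler: V − E + F = 2 ⇒ (4F/3) − (4F/2) + F = 2.
Multiply by 6: (8 − 12 + 6)F = 12, i.e. 2F = 12.
So F = 6, E = 4·6/2 = 12, V = 4·6/3 = 8.

6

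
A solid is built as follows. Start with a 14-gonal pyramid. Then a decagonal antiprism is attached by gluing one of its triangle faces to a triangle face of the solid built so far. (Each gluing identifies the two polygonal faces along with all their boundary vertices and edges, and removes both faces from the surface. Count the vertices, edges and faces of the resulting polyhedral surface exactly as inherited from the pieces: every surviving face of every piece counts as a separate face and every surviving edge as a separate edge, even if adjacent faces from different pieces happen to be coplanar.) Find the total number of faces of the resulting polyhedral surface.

35

A 14-gonal pyramid: V=15, E=28, F=15.
Attach a decagonal antiprism (V=20, E=40, F=22) along a 3-gon: merge 3 vertices and 3 edges, delete both glued faces → V=32, E=65, F=35.
Check: V − E + F = 32 − 65 + 35 = 2.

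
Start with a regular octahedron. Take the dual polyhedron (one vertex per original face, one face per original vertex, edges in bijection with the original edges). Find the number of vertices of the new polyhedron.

The base solid has V = 6, E = 12, F = 8.
The dual swaps V and F and preserves E: V′ = F = 8, E′ = E = 12, F′ = V = 6.

8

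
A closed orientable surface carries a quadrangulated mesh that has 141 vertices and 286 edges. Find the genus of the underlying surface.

2

Every face is a square and each edge borders two faces, so 4F = 2·286, giving F = 143.
χ = V − E + F = 141 − 286 + 143 = -2.
For a closed orientable surface χ = 2 − 2g, so g = (2 − (-2))/2 = 2.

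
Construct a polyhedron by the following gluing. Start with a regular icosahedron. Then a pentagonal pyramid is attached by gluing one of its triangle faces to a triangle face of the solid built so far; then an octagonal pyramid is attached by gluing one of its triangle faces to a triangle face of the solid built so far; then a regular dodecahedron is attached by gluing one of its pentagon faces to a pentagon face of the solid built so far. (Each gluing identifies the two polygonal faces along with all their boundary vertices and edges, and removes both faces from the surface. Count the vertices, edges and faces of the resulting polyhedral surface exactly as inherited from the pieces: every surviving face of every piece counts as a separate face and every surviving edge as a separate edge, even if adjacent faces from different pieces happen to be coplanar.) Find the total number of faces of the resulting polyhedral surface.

A regular icosahedron: V=12, E=30, F=20.
Attach a pentagonal pyramid (V=6, E=10, F=6) along a 3-gon: merge 3 vertices and 3 edges, delete both glued faces → V=15, E=37, F=24.
Attach an octagonal pyramid (V=9, E=16, F=9) along a 3-gon: merge 3 vertices and 3 edges, delete both glued faces → V=21, E=50, F=31.
Attach a regular dodecahedron (V=20, E=30, F=12) along a 5-gon: merge 5 vertices and 5 edges, delete both glued faces → V=36, E=75, F=41.
Check: V − E + F = 36 − 75 + 41 = 2.

41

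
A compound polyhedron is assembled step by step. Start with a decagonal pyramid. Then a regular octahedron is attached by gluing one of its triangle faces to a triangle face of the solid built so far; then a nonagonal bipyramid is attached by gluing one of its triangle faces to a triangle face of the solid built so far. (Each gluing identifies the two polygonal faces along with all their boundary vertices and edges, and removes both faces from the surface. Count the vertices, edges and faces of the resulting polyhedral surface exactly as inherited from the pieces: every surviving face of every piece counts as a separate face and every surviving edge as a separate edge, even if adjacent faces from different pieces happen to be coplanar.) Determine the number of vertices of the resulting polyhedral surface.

22

A decagonal pyramid: V=11, E=20, F=11.
Attach a regular octahedron (V=6, E=12, F=8) along a 3-gon: merge 3 vertices and 3 edges, delete both glued faces → V=14, E=29, F=17.
Attach a nonagonal bipyramid (V=11, E=27, F=18) along a 3-gon: merge 3 vertices and 3 edges, delete both glued faces → V=22, E=53, F=33.
Check: V − E + F = 22 − 53 + 33 = 2.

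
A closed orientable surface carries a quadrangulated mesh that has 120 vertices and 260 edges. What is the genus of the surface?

6

Every face is a square and each edge borders two faces, so 4F = 2·260, giving F = 130.
χ = V − E + F = 120 − 260 + 130 = -10.
For a closed orientable surface χ = 2 − 2g, so g = (2 − (-10))/2 = 6.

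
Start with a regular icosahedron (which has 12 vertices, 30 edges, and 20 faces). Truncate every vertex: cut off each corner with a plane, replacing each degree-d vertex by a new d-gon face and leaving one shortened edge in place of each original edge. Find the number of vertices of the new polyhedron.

60

Truncation replaces each original edge-end by a new vertex, so V′ = 2E = 60.
Each original edge survives, and each old vertex of degree d contributes d new edges; summing degrees gives Σd = 2E, so E′ = E + 2E = 3E = 90.
Each original face survives and each original vertex becomes one new face: F′ = F + V = 32.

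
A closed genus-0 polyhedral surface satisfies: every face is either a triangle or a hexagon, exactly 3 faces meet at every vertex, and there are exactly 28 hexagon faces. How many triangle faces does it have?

Let x be the number of triangles; then F = 28 + x.
Edge–face incidences: 2E = 6·28 + 3·x = 168 + 3x.
Every vertex has degree 3, so 3V = 2E.
Euler: V − E + F = 2 ⇒ (2E)/3 − E + (28 + x) = 2.
Multiply by 6: 2·(2E) − 3·(2E) + 6·(28 + x) = 12, i.e. 168 + 6x − (168 + 3x) = 12.
Collecting terms: 3x = 12, so x = 4.
Then 2E = 168 + 3·4 = 180, so E = 90, V = 2E/3 = 60, F = 28 + 4 = 32.

4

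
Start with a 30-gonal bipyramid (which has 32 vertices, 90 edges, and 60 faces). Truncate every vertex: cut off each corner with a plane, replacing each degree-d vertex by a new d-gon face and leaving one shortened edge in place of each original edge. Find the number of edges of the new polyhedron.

270

Truncation replaces each original edge-end by a new vertex, so V′ = 2E = 180.
Each original edge survives, and each old vertex of degree d contributes d new edges; summing degrees gives Σd = 2E, so E′ = E + 2E = 3E = 270.
Each original face survives and each original vertex becomes one new face: F′ = F + V = 92.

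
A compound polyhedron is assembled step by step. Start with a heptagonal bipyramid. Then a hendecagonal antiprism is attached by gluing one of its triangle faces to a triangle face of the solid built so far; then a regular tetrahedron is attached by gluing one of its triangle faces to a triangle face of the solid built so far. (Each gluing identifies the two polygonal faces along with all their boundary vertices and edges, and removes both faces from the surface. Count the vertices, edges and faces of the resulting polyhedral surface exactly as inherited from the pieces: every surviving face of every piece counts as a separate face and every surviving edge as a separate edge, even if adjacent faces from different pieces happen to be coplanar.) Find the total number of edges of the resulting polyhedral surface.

A heptagonal bipyramid: V=9, E=21, F=14.
Attach a hendecagonal antiprism (V=22, E=44, F=24) along a 3-gon: merge 3 vertices and 3 edges, delete both glued faces → V=28, E=62, F=36.
Attach a regular tetrahedron (V=4, E=6, F=4) along a 3-gon: merge 3 vertices and 3 edges, delete both glued faces → V=29, E=65, F=38.
Check: V − E + F = 29 − 65 + 38 = 2.

65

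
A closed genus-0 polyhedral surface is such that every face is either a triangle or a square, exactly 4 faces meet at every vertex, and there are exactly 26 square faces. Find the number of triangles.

8

Let x be the number of triangles; then F = 26 + x.
Edge–face incidences: 2E = 4·26 + 3·x = 104 + 3x.
Every vertex has degree 4, so 4V = 2E.
Euler: V − E + F = 2 ⇒ (2E)/4 − E + (26 + x) = 2.
Multiply by 8: 2·(2E) − 4·(2E) + 8·(26 + x) = 16, i.e. 208 + 8x − 2·(104 + 3x) = 16.
Collecting terms: 2x = 16, so x = 8.
Then 2E = 104 + 3·8 = 128, so E = 64, V = 2E/4 = 32, F = 26 + 8 = 34.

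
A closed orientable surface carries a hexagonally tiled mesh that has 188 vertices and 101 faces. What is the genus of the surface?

Every face is a hexagon, so 2E = 6·101 = 606, giving E = 303.
χ = V − E + F = 188 − 303 + 101 = -14.
For a closed orientable surface χ = 2 − 2g, so g = (2 − (-14))/2 = 8.

8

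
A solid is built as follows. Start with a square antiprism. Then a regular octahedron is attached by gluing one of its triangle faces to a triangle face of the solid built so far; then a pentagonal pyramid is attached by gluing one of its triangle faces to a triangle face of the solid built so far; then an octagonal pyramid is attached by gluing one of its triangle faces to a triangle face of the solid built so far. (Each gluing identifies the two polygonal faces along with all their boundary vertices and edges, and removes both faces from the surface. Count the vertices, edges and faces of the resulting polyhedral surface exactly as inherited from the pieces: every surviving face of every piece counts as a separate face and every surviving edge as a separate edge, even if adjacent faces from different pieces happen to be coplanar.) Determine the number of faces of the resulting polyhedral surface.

27

A square antiprism: V=8, E=16, F=10.
Attach a regular octahedron (V=6, E=12, F=8) along a 3-gon: merge 3 vertices and 3 edges, delete both glued faces → V=11, E=25, F=16.
Attach a pentagonal pyramid (V=6, E=10, F=6) along a 3-gon: merge 3 vertices and 3 edges, delete both glued faces → V=14, E=32, F=20.
Attach an octagonal pyramid (V=9, E=16, F=9) along a 3-gon: merge 3 vertices and 3 edges, delete both glued faces → V=20, E=45, F=27.
Check: V − E + F = 20 − 45 + 27 = 2.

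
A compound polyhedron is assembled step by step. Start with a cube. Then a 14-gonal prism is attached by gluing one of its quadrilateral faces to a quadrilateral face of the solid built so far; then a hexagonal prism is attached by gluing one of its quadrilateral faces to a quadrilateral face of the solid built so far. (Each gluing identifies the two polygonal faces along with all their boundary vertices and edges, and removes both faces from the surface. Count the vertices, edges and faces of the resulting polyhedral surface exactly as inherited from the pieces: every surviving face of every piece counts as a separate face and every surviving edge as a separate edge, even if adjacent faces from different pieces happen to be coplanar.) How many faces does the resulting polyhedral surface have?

A cube: V=8, E=12, F=6.
Attach a 14-gonal prism (V=28, E=42, F=16) along a 4-gon: merge 4 vertices and 4 edges, delete both glued faces → V=32, E=50, F=20.
Attach a hexagonal prism (V=12, E=18, F=8) along a 4-gon: merge 4 vertices and 4 edges, delete both glued faces → V=40, E=64, F=26.
Check: V − E + F = 40 − 64 + 26 = 2.

26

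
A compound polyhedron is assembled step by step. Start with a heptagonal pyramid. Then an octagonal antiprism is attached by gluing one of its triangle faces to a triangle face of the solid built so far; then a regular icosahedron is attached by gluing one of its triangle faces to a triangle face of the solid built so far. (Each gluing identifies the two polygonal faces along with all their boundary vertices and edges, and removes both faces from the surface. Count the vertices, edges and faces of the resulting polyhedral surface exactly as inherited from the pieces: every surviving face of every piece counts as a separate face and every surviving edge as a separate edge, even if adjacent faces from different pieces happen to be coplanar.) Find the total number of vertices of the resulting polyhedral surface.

30

A heptagonal pyramid: V=8, E=14, F=8.
Attach an octagonal antiprism (V=16, E=32, F=18) along a 3-gon: merge 3 vertices and 3 edges, delete both glued faces → V=21, E=43, F=24.
Attach a regular icosahedron (V=12, E=30, F=20) along a 3-gon: merge 3 vertices and 3 edges, delete both glued faces → V=30, E=70, F=42.
Check: V − E + F = 30 − 70 + 42 = 2.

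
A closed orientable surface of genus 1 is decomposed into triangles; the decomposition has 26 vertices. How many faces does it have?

52

χ = 2 − 2·1 = 0, and every face is a triangle so 3F = 2E.
V − E + F = 0 with E = 3F/2 gives 26 − (3/2 − 1)·F = 0, so F = 52 and E = 78.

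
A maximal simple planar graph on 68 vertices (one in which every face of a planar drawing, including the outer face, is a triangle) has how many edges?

In a plane triangulation 3F = 2E and V − E + F = 2, so E = 3V − 6 = 3·68 − 6 = 198.

198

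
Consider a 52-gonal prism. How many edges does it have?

156

A prism on an n-gon has two n-gon bases and n rectangular sides: V = 2·52 = 104, E = 3·52 = 156, F = 52 + 2 = 54.
Check: V − E + F = 104 − 156 + 54 = 2.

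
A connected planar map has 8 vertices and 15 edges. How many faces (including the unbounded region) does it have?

9

Euler's formula for a connected plane graph: V − E + F = 2, so F = 2 − 8 + 15 = 9.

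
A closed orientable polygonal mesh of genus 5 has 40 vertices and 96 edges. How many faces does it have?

For a closed orientable surface of genus 5, χ = 2 − 2·5 = -8.
F = -8 − V + E = -8 − 40 + 96 = 48.

48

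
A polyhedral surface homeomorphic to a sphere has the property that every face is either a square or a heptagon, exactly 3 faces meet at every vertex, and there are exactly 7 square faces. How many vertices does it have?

Let x be the number of heptagons; then F = 7 + x.
Edge–face incidences: 2E = 4·7 + 7·x = 28 + 7x.
Every vertex has degree 3, so 3V = 2E.
Euler: V − E + F = 2 ⇒ (2E)/3 − E + (7 + x) = 2.
Multiply by 6: 2·(2E) − 3·(2E) + 6·(7 + x) = 12, i.e. 42 + 6x − (28 + 7x) = 12.
Collecting terms: −x + 14 = 12, so −x = −2, so x = 2.
Then 2E = 28 + 7·2 = 42, so E = 21, V = 2E/3 = 14, F = 7 + 2 = 9.

14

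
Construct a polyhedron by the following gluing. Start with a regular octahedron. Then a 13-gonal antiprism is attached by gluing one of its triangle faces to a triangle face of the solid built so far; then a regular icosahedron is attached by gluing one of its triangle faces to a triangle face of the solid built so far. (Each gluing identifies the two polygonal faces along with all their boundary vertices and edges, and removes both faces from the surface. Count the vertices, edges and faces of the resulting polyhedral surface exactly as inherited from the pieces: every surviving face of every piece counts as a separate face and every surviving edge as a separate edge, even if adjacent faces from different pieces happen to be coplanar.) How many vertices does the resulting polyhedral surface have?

38

A regular octahedron: V=6, E=12, F=8.
Attach a 13-gonal antiprism (V=26, E=52, F=28) along a 3-gon: merge 3 vertices and 3 edges, delete both glued faces → V=29, E=61, F=34.
Attach a regular icosahedron (V=12, E=30, F=20) along a 3-gon: merge 3 vertices and 3 edges, delete both glued faces → V=38, E=88, F=52.
Check: V − E + F = 38 − 88 + 52 = 2.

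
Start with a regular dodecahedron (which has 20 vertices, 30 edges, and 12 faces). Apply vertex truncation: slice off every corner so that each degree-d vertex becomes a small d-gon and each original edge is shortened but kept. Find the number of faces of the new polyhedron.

32

Truncation replaces each original edge-end by a new vertex, so V′ = 2E = 60.
Each original edge survives, and each old vertex of degree d contributes d new edges; summing degrees gives Σd = 2E, so E′ = E + 2E = 3E = 90.
Each original face survives and each original vertex becomes one new face: F′ = F + V = 32.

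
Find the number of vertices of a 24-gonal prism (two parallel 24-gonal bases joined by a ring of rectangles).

48

A prism on an n-gon has two n-gon bases and n rectangular sides: V = 2·24 = 48, E = 3·24 = 72, F = 24 + 2 = 26.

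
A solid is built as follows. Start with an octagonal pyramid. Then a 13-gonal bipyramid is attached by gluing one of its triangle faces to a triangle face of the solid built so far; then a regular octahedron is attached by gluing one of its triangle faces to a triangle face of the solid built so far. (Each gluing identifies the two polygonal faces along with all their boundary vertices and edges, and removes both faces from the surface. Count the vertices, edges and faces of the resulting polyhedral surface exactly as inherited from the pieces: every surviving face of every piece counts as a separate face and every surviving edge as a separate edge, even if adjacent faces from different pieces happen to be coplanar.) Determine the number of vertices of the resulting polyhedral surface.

24

An octagonal pyramid: V=9, E=16, F=9.
Attach a 13-gonal bipyramid (V=15, E=39, F=26) along a 3-gon: merge 3 vertices and 3 edges, delete both glued faces → V=21, E=52, F=33.
Attach a regular octahedron (V=6, E=12, F=8) along a 3-gon: merge 3 vertices and 3 edges, delete both glued faces → V=24, E=61, F=39.
Check: V − E + F = 24 − 61 + 39 = 2.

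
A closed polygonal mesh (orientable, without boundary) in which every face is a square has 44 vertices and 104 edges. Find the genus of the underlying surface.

5

Every face is a square and each edge borders two faces, so 4F = 2·104, giving F = 52.
χ = V − E + F = 44 − 104 + 52 = -8.
For a closed orientable surface χ = 2 − 2g, so g = (2 − (-8))/2 = 5.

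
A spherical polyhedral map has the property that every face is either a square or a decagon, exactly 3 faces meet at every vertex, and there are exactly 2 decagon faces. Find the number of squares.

10

Let x be the number of squares; then F = 2 + x.
Edge–face incidences: 2E = 10·2 + 4·x = 20 + 4x.
Every vertex has degree 3, so 3V = 2E.
Euler: V − E + F = 2 ⇒ (2E)/3 − E + (2 + x) = 2.
Multiply by 6: 2·(2E) − 3·(2E) + 6·(2 + x) = 12, i.e. 12 + 6x − (20 + 4x) = 12.
Collecting terms: 2x − 8 = 12, so 2x = 20, so x = 10.
Then 2E = 20 + 4·10 = 60, so E = 30, V = 2E/3 = 20, F = 2 + 10 = 12.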